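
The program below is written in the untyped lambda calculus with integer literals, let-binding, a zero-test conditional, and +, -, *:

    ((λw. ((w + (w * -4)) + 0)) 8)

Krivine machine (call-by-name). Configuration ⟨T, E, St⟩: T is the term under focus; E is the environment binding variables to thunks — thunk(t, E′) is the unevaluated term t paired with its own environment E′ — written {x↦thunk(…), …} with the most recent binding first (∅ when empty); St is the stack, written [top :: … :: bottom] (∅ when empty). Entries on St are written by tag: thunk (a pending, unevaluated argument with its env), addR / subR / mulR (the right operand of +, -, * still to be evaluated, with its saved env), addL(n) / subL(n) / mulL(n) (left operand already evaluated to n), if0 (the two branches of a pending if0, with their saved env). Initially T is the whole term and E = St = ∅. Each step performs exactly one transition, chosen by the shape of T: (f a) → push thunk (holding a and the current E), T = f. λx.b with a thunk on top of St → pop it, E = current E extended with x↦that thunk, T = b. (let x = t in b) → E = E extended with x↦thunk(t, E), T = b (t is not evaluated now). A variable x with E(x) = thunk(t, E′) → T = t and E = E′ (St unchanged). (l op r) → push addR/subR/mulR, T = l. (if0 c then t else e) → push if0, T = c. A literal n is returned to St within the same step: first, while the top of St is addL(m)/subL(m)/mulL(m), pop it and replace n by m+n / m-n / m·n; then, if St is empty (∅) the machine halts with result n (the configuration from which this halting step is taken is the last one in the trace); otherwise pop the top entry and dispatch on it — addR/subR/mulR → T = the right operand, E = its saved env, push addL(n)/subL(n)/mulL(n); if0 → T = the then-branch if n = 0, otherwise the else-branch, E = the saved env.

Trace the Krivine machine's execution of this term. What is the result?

step 0: <T=((λw. ((w + (w * -4)) + 0)) 8), E=∅, St=∅>
step 1: <T=(λw. ((w + (w * -4)) + 0)), E=∅, St=[thunk]>
step 2: <T=((w + (w * -4)) + 0), E={w↦thunk(8, ∅)}, St=∅>
step 3: <T=(w + (w * -4)), E={w↦thunk(8, ∅)}, St=[addR]>
step 4: <T=w, E={w↦thunk(8, ∅)}, St=[addR :: addR]>
step 5: <T=8, E=∅, St=[addR :: addR]>
step 6: <T=(w * -4), E={w↦thunk(8, ∅)}, St=[addL(8) :: addR]>
step 7: <T=w, E={w↦thunk(8, ∅)}, St=[mulR :: addL(8) :: addR]>
step 8: <T=8, E=∅, St=[mulR :: addL(8) :: addR]>
step 9: <T=-4, E={w↦thunk(8, ∅)}, St=[mulL(8) :: addL(8) :: addR]>
step 10: <T=0, E={w↦thunk(8, ∅)}, St=[addL(-24)]>
→ final value -24

Answer: -24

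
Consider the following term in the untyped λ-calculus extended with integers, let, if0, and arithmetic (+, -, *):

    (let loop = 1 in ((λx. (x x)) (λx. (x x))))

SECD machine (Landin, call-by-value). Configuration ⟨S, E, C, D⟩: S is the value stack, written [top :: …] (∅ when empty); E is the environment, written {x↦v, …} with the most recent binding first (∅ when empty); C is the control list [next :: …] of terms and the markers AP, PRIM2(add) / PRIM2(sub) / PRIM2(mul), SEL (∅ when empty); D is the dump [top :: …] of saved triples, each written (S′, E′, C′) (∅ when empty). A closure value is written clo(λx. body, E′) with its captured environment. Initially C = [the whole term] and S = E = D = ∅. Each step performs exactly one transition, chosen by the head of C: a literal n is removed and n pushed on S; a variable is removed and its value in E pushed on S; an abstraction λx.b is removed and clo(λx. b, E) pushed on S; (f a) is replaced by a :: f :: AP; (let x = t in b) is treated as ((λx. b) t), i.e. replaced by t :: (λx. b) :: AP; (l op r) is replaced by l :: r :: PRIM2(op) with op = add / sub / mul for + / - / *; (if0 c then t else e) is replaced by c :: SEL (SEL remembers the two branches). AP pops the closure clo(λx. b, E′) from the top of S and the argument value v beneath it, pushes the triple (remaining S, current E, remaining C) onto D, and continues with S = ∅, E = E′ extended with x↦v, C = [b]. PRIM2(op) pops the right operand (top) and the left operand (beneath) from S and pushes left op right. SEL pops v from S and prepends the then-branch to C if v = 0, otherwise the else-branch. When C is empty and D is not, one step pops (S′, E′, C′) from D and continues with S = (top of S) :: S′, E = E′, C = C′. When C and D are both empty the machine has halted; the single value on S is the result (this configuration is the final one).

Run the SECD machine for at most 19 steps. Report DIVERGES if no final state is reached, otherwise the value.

Answer: DIVERGES (no final state within 19 steps)

Derivation:
step 0: [S=∅ | E=∅ | C=[(let loop = 1 in ((λx. (x x)) (λx. (x x))))] | D=∅]
step 1: [S=∅ | E=∅ | C=[1 :: (λloop. ((λx. (x x)) (λx. (x x)))) :: AP] | D=∅]
step 2: [S=[1] | E=∅ | C=[(λloop. ((λx. (x x)) (λx. (x x)))) :: AP] | D=∅]
step 3: [S=[clo(λloop. ((λx. (x x)) (λx. (x x))), ∅) :: 1] | E=∅ | C=[AP] | D=∅]
step 4: [S=∅ | E={loop↦1} | C=[((λx. (x x)) (λx. (x x)))] | D=[(∅, ∅, ∅)]]
step 5: [S=∅ | E={loop↦1} | C=[(λx. (x x)) :: (λx. (x x)) :: AP] | D=[(∅, ∅, ∅)]]
step 6: [S=[clo(λx. (x x), {loop↦1})] | E={loop↦1} | C=[(λx. (x x)) :: AP] | D=[(∅, ∅, ∅)]]
step 7: [S=[clo(λx. (x x), {loop↦1}) :: clo(λx. (x x), {loop↦1})] | E={loop↦1} | C=[AP] | D=[(∅, ∅, ∅)]]
step 8: [S=∅ | E={x↦clo(λx. (x x), {loop↦1}), loop↦1} | C=[(x x)] | D=[(∅, {loop↦1}, ∅) :: (∅, ∅, ∅)]]
step 9: [S=∅ | E={x↦clo(λx. (x x), {loop↦1}), loop↦1} | C=[x :: x :: AP] | D=[(∅, {loop↦1}, ∅) :: (∅, ∅, ∅)]]
step 10: [S=[clo(λx. (x x), {loop↦1})] | E={x↦clo(λx. (x x), {loop↦1}), loop↦1} | C=[x :: AP] | D=[(∅, {loop↦1}, ∅) :: (∅, ∅, ∅)]]
step 11: [S=[clo(λx. (x x), {loop↦1}) :: clo(λx. (x x), {loop↦1})] | E={x↦clo(λx. (x x), {loop↦1}), loop↦1} | C=[AP] | D=[(∅, {loop↦1}, ∅) :: (∅, ∅, ∅)]]
step 12: [S=∅ | E={x↦clo(λx. (x x), {loop↦1}), loop↦1} | C=[(x x)] | D=[(∅, {x↦clo(λx. (x x), {loop↦1}), loop↦1}, ∅) :: (∅, {loop↦1}, ∅) :: (∅, ∅, ∅)]]
step 13: [S=∅ | E={x↦clo(λx. (x x), {loop↦1}), loop↦1} | C=[x :: x :: AP] | D=[(∅, {x↦clo(λx. (x x), {loop↦1}), loop↦1}, ∅) :: (∅, {loop↦1}, ∅) :: (∅, ∅, ∅)]]
step 14: [S=[clo(λx. (x x), {loop↦1})] | E={x↦clo(λx. (x x), {loop↦1}), loop↦1} | C=[x :: AP] | D=[(∅, {x↦clo(λx. (x x), {loop↦1}), loop↦1}, ∅) :: (∅, {loop↦1}, ∅) :: (∅, ∅, ∅)]]
step 15: [S=[clo(λx. (x x), {loop↦1}) :: clo(λx. (x x), {loop↦1})] | E={x↦clo(λx. (x x), {loop↦1}), loop↦1} | C=[AP] | D=[(∅, {x↦clo(λx. (x x), {loop↦1}), loop↦1}, ∅) :: (∅, {loop↦1}, ∅) :: (∅, ∅, ∅)]]
step 16: [S=∅ | E={x↦clo(λx. (x x), {loop↦1}), loop↦1} | C=[(x x)] | D=[(∅, {x↦clo(λx. (x x), {loop↦1}), loop↦1}, ∅) :: (∅, {x↦clo(λx. (x x), {loop↦1}), loop↦1}, ∅) :: (∅, {loop↦1}, ∅) :: (∅, ∅, ∅)]]
step 17: [S=∅ | E={x↦clo(λx. (x x), {loop↦1}), loop↦1} | C=[x :: x :: AP] | D=[(∅, {x↦clo(λx. (x x), {loop↦1}), loop↦1}, ∅) :: (∅, {x↦clo(λx. (x x), {loop↦1}), loop↦1}, ∅) :: (∅, {loop↦1}, ∅) :: (∅, ∅, ∅)]]
step 18: [S=[clo(λx. (x x), {loop↦1})] | E={x↦clo(λx. (x x), {loop↦1}), loop↦1} | C=[x :: AP] | D=[(∅, {x↦clo(λx. (x x), {loop↦1}), loop↦1}, ∅) :: (∅, {x↦clo(λx. (x x), {loop↦1}), loop↦1}, ∅) :: (∅, {loop↦1}, ∅) :: (∅, ∅, ∅)]]
step 19: [S=[clo(λx. (x x), {loop↦1}) :: clo(λx. (x x), {loop↦1})] | E={x↦clo(λx. (x x), {loop↦1}), loop↦1} | C=[AP] | D=[(∅, {x↦clo(λx. (x x), {loop↦1}), loop↦1}, ∅) :: (∅, {x↦clo(λx. (x x), {loop↦1}), loop↦1}, ∅) :: (∅, {loop↦1}, ∅) :: (∅, ∅, ∅)]]
→ 19 transitions taken and the configuration is still not final: no result within 19 steps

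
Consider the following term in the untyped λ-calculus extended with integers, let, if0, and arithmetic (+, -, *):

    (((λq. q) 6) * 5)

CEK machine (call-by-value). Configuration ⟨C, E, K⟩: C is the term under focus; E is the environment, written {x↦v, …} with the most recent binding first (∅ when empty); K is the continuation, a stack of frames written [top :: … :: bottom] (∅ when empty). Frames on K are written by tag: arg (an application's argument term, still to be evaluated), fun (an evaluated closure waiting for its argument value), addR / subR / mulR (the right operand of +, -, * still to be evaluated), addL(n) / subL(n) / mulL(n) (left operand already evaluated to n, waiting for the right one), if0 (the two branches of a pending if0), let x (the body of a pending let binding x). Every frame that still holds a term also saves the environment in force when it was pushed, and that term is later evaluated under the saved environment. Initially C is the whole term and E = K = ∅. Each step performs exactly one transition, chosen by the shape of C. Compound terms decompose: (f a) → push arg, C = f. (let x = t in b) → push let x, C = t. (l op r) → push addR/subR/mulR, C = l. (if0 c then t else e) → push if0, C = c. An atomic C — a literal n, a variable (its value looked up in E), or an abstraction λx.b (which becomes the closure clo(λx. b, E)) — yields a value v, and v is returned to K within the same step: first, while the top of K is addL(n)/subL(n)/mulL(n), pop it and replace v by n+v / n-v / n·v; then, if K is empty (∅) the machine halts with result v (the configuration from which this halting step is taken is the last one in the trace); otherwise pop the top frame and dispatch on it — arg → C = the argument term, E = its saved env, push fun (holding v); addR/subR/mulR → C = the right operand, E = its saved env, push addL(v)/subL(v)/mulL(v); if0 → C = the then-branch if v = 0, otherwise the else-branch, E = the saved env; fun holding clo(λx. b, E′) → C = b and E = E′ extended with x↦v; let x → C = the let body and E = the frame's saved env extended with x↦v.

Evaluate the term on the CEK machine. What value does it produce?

[0] [C=(((λq. q) 6) * 5) | E=∅ | K=∅]
[1] [C=((λq. q) 6) | E=∅ | K=[mulR]]
[2] [C=(λq. q) | E=∅ | K=[arg :: mulR]]
[3] [C=6 | E=∅ | K=[fun :: mulR]]
[4] [C=q | E={q↦6} | K=[mulR]]
[5] [C=5 | E=∅ | K=[mulL(6)]]
→ final value 30

Answer: 30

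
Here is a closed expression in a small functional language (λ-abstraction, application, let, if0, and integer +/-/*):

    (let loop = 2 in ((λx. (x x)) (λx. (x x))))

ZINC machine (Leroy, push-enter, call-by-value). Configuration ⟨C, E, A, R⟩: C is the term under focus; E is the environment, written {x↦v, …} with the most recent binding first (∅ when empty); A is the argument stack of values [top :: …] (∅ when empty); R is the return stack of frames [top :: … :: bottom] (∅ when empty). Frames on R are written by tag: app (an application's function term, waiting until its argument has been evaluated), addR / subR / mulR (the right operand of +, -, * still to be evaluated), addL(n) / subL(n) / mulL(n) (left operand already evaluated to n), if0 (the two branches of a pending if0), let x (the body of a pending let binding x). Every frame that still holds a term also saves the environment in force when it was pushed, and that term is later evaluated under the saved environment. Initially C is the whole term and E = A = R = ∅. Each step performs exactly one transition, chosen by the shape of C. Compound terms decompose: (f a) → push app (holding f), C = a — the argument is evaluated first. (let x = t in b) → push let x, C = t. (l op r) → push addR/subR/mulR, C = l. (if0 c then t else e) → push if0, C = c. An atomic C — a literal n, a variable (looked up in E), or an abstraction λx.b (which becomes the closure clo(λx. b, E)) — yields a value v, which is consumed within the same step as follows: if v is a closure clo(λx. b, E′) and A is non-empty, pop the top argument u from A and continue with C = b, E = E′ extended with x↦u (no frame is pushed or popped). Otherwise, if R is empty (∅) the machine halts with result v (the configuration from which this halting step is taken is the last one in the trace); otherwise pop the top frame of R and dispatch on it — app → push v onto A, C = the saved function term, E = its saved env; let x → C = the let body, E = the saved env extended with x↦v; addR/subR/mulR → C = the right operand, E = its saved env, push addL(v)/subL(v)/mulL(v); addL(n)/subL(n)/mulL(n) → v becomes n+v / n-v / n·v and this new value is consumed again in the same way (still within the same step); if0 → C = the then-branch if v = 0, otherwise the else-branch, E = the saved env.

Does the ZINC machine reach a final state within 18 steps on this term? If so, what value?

Answer: DIVERGES (no final state within 18 steps)

Execution trace:
step 0: <C=(let loop = 2 in ((λx. (x x)) (λx. (x x)))), E=∅, A=∅, R=∅>
step 1: <C=2, E=∅, A=∅, R=[let loop]>
step 2: <C=((λx. (x x)) (λx. (x x))), E={loop↦2}, A=∅, R=∅>
step 3: <C=(λx. (x x)), E={loop↦2}, A=∅, R=[app]>
step 4: <C=(λx. (x x)), E={loop↦2}, A=[clo(λx. (x x), {loop↦2})], R=∅>
step 5: <C=(x x), E={x↦clo(λx. (x x), {loop↦2}), loop↦2}, A=∅, R=∅>
step 6: <C=x, E={x↦clo(λx. (x x), {loop↦2}), loop↦2}, A=∅, R=[app]>
step 7: <C=x, E={x↦clo(λx. (x x), {loop↦2}), loop↦2}, A=[clo(λx. (x x), {loop↦2})], R=∅>
… configuration repeats with period 3 (steps 5–7 recur indefinitely) …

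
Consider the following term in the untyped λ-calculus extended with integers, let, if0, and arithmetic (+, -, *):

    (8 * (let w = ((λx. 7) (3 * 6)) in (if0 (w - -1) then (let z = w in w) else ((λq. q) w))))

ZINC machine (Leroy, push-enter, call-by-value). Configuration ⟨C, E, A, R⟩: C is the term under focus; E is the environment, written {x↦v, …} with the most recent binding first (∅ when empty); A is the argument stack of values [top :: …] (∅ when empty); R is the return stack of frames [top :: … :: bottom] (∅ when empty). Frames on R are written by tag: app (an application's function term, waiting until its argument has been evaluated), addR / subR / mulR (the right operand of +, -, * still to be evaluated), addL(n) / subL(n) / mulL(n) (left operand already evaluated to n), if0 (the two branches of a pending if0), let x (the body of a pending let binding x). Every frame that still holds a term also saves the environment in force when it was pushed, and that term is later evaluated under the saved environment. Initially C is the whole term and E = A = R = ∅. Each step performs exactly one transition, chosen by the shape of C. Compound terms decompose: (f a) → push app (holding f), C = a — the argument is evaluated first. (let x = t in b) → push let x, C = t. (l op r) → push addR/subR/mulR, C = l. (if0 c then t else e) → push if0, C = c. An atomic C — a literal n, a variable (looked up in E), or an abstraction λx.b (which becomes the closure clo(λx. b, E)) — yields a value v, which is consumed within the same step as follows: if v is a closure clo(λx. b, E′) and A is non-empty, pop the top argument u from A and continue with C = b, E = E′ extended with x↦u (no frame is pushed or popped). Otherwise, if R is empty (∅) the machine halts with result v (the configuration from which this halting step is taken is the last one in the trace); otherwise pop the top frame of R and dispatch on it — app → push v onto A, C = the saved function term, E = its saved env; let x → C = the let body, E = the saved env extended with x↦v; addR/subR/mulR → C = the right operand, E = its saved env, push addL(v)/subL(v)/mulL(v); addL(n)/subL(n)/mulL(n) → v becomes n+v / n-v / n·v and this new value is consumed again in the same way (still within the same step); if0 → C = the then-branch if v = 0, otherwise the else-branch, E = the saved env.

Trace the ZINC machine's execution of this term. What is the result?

step 0: <C=(8 * (let w = ((λx. 7) (3 * 6)) in (if0 (w - -1) then (let z = w in w) else ((λq. q) w)))), E=∅, A=∅, R=∅>
step 1: <C=8, E=∅, A=∅, R=[mulR]>
step 2: <C=(let w = ((λx. 7) (3 * 6)) in (if0 (w - -1) then (let z = w in w) else ((λq. q) w))), E=∅, A=∅, R=[mulL(8)]>
step 3: <C=((λx. 7) (3 * 6)), E=∅, A=∅, R=[let w :: mulL(8)]>
step 4: <C=(3 * 6), E=∅, A=∅, R=[app :: let w :: mulL(8)]>
step 5: <C=3, E=∅, A=∅, R=[mulR :: app :: let w :: mulL(8)]>
step 6: <C=6, E=∅, A=∅, R=[mulL(3) :: app :: let w :: mulL(8)]>
step 7: <C=(λx. 7), E=∅, A=[18], R=[let w :: mulL(8)]>
step 8: <C=7, E={x↦18}, A=∅, R=[let w :: mulL(8)]>
step 9: <C=(if0 (w - -1) then (let z = w in w) else ((λq. q) w)), E={w↦7}, A=∅, R=[mulL(8)]>
step 10: <C=(w - -1), E={w↦7}, A=∅, R=[if0 :: mulL(8)]>
step 11: <C=w, E={w↦7}, A=∅, R=[subR :: if0 :: mulL(8)]>
step 12: <C=-1, E={w↦7}, A=∅, R=[subL(7) :: if0 :: mulL(8)]>
step 13: <C=((λq. q) w), E={w↦7}, A=∅, R=[mulL(8)]>
step 14: <C=w, E={w↦7}, A=∅, R=[app :: mulL(8)]>
step 15: <C=(λq. q), E={w↦7}, A=[7], R=[mulL(8)]>
step 16: <C=q, E={q↦7, w↦7}, A=∅, R=[mulL(8)]>
→ final value 56

Answer: 56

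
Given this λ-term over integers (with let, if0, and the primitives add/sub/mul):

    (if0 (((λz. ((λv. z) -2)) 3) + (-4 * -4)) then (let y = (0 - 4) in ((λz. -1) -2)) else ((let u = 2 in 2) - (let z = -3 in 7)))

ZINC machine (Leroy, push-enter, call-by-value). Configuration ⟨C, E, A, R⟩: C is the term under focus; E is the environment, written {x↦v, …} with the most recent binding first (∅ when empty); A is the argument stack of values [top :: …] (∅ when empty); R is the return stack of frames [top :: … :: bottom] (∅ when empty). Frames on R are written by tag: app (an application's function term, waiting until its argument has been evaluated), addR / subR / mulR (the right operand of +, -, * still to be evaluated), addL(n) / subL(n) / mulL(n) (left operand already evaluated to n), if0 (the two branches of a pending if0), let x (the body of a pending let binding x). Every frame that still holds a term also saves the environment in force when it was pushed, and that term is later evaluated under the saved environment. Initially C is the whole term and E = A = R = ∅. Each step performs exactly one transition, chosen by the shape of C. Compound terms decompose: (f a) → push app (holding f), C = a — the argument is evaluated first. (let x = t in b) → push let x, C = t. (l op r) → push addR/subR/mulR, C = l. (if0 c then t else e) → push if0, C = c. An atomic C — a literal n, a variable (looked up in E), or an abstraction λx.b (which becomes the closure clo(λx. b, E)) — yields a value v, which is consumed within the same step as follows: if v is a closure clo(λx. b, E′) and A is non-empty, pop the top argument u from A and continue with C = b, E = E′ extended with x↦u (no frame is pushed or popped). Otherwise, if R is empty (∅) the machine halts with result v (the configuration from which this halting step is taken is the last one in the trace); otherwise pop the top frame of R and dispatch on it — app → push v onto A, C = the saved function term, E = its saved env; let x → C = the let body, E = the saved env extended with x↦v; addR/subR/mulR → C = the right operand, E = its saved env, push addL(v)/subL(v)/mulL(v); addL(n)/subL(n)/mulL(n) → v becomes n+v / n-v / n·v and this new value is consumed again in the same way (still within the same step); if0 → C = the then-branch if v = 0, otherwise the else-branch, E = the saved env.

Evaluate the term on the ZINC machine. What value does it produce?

step 0: ⟨C=(if0 (((λz. ((λv. z) -2)) 3) + (-4 * -4)) then (let y = (0 - 4) in ((λz. -1) -2)) else ((let u = 2 in 2) - (let z = -3 in 7))); E=∅; A=∅; R=∅⟩
step 1: ⟨C=(((λz. ((λv. z) -2)) 3) + (-4 * -4)); E=∅; A=∅; R=[if0]⟩
step 2: ⟨C=((λz. ((λv. z) -2)) 3); E=∅; A=∅; R=[addR :: if0]⟩
step 3: ⟨C=3; E=∅; A=∅; R=[app :: addR :: if0]⟩
step 4: ⟨C=(λz. ((λv. z) -2)); E=∅; A=[3]; R=[addR :: if0]⟩
step 5: ⟨C=((λv. z) -2); E={z↦3}; A=∅; R=[addR :: if0]⟩
step 6: ⟨C=-2; E={z↦3}; A=∅; R=[app :: addR :: if0]⟩
step 7: ⟨C=(λv. z); E={z↦3}; A=[-2]; R=[addR :: if0]⟩
step 8: ⟨C=z; E={v↦-2, z↦3}; A=∅; R=[addR :: if0]⟩
step 9: ⟨C=(-4 * -4); E=∅; A=∅; R=[addL(3) :: if0]⟩
step 10: ⟨C=-4; E=∅; A=∅; R=[mulR :: addL(3) :: if0]⟩
step 11: ⟨C=-4; E=∅; A=∅; R=[mulL(-4) :: addL(3) :: if0]⟩
step 12: ⟨C=((let u = 2 in 2) - (let z = -3 in 7)); E=∅; A=∅; R=∅⟩
step 13: ⟨C=(let u = 2 in 2); E=∅; A=∅; R=[subR]⟩
step 14: ⟨C=2; E=∅; A=∅; R=[let u :: subR]⟩
step 15: ⟨C=2; E={u↦2}; A=∅; R=[subR]⟩
step 16: ⟨C=(let z = -3 in 7); E=∅; A=∅; R=[subL(2)]⟩
step 17: ⟨C=-3; E=∅; A=∅; R=[let z :: subL(2)]⟩
step 18: ⟨C=7; E={z↦-3}; A=∅; R=[subL(2)]⟩
→ final value -5

Answer: -5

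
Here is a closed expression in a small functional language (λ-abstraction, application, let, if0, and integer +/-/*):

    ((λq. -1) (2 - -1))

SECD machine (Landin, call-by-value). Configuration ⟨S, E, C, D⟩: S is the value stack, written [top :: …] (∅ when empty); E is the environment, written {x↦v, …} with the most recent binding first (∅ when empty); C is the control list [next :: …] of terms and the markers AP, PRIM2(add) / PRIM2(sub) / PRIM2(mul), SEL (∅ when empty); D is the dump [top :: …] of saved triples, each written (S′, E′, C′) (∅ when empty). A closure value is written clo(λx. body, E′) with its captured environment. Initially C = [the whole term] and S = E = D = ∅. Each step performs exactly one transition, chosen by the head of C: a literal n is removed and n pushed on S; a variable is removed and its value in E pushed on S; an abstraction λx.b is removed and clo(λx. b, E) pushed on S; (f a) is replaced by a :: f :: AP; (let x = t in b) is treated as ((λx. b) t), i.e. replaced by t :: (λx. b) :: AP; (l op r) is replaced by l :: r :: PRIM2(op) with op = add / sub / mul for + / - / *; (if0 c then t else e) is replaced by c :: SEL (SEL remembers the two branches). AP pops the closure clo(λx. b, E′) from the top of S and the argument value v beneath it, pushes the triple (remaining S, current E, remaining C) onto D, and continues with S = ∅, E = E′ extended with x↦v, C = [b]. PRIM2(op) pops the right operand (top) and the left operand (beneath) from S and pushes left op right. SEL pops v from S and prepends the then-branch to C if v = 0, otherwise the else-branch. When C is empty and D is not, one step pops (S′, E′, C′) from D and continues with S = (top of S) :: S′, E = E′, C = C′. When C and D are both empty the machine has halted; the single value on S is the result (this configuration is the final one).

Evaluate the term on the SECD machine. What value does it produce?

0. [S=∅ | E=∅ | C=[((λq. -1) (2 - -1))] | D=∅]
1. [S=∅ | E=∅ | C=[(2 - -1) :: (λq. -1) :: AP] | D=∅]
2. [S=∅ | E=∅ | C=[2 :: -1 :: PRIM2(sub) :: (λq. -1) :: AP] | D=∅]
3. [S=[2] | E=∅ | C=[-1 :: PRIM2(sub) :: (λq. -1) :: AP] | D=∅]
4. [S=[-1 :: 2] | E=∅ | C=[PRIM2(sub) :: (λq. -1) :: AP] | D=∅]
5. [S=[3] | E=∅ | C=[(λq. -1) :: AP] | D=∅]
6. [S=[clo(λq. -1, ∅) :: 3] | E=∅ | C=[AP] | D=∅]
7. [S=∅ | E={q↦3} | C=[-1] | D=[(∅, ∅, ∅)]]
8. [S=[-1] | E={q↦3} | C=∅ | D=[(∅, ∅, ∅)]]
9. [S=[-1] | E=∅ | C=∅ | D=∅]
→ final value -1

Answer: -1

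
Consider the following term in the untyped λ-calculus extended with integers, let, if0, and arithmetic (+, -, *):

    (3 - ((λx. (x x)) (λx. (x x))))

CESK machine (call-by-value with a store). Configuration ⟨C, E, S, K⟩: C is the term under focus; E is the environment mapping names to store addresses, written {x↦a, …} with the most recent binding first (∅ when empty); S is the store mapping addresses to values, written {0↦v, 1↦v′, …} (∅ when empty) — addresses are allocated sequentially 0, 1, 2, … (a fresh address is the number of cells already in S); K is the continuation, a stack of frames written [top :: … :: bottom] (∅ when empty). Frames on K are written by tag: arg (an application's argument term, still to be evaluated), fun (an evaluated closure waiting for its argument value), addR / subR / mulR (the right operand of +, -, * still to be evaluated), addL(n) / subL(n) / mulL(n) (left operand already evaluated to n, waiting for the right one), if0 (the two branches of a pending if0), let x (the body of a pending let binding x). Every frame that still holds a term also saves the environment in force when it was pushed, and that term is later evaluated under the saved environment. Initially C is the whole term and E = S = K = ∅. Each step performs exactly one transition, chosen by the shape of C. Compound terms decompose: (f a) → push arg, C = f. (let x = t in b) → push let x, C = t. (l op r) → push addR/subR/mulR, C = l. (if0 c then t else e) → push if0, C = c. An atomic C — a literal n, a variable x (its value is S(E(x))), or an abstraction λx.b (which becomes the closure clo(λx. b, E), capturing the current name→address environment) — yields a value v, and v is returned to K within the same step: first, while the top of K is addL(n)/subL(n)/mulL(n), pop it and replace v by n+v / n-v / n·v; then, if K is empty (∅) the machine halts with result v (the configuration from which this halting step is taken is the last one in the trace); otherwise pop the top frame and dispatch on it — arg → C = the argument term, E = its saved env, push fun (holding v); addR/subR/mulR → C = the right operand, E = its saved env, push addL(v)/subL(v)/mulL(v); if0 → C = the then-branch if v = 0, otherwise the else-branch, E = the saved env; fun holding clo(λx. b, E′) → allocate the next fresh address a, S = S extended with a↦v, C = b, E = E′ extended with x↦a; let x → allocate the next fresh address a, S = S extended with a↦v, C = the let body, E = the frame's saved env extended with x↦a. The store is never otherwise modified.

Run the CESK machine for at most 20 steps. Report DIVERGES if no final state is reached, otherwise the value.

Answer: DIVERGES (no final state within 20 steps)

Execution trace:
step 0: <C=(3 - ((λx. (x x)) (λx. (x x)))), E=∅, S=∅, K=∅>
step 1: <C=3, E=∅, S=∅, K=[subR]>
step 2: <C=((λx. (x x)) (λx. (x x))), E=∅, S=∅, K=[subL(3)]>
step 3: <C=(λx. (x x)), E=∅, S=∅, K=[arg :: subL(3)]>
step 4: <C=(λx. (x x)), E=∅, S=∅, K=[fun :: subL(3)]>
step 5: <C=(x x), E={x↦0}, S={0↦clo(λx. (x x), ∅)}, K=[subL(3)]>
step 6: <C=x, E={x↦0}, S={0↦clo(λx. (x x), ∅)}, K=[arg :: subL(3)]>
step 7: <C=x, E={x↦0}, S={0↦clo(λx. (x x), ∅)}, K=[fun :: subL(3)]>
step 8: <C=(x x), E={x↦1}, S={0↦clo(λx. (x x), ∅), 1↦clo(λx. (x x), ∅)}, K=[subL(3)]>
step 9: <C=x, E={x↦1}, S={0↦clo(λx. (x x), ∅), 1↦clo(λx. (x x), ∅)}, K=[arg :: subL(3)]>
step 10: <C=x, E={x↦1}, S={0↦clo(λx. (x x), ∅), 1↦clo(λx. (x x), ∅)}, K=[fun :: subL(3)]>
step 11: <C=(x x), E={x↦2}, S={0↦clo(λx. (x x), ∅), 1↦clo(λx. (x x), ∅), 2↦clo(λx. (x x), ∅)}, K=[subL(3)]>
step 12: <C=x, E={x↦2}, S={0↦clo(λx. (x x), ∅), 1↦clo(λx. (x x), ∅), 2↦clo(λx. (x x), ∅)}, K=[arg :: subL(3)]>
step 13: <C=x, E={x↦2}, S={0↦clo(λx. (x x), ∅), 1↦clo(λx. (x x), ∅), 2↦clo(λx. (x x), ∅)}, K=[fun :: subL(3)]>
step 14: <C=(x x), E={x↦3}, S={0↦clo(λx. (x x), ∅), 1↦clo(λx. (x x), ∅), 2↦clo(λx. (x x), ∅), 3↦clo(λx. (x x), ∅)}, K=[subL(3)]>
step 15: <C=x, E={x↦3}, S={0↦clo(λx. (x x), ∅), 1↦clo(λx. (x x), ∅), 2↦clo(λx. (x x), ∅), 3↦clo(λx. (x x), ∅)}, K=[arg :: subL(3)]>
step 16: <C=x, E={x↦3}, S={0↦clo(λx. (x x), ∅), 1↦clo(λx. (x x), ∅), 2↦clo(λx. (x x), ∅), 3↦clo(λx. (x x), ∅)}, K=[fun :: subL(3)]>
step 17: <C=(x x), E={x↦4}, S={0↦clo(λx. (x x), ∅), 1↦clo(λx. (x x), ∅), 2↦clo(λx. (x x), ∅), 3↦clo(λx. (x x), ∅), 4↦clo(λx. (x x), ∅)}, K=[subL(3)]>
step 18: <C=x, E={x↦4}, S={0↦clo(λx. (x x), ∅), 1↦clo(λx. (x x), ∅), 2↦clo(λx. (x x), ∅), 3↦clo(λx. (x x), ∅), 4↦clo(λx. (x x), ∅)}, K=[arg :: subL(3)]>
step 19: <C=x, E={x↦4}, S={0↦clo(λx. (x x), ∅), 1↦clo(λx. (x x), ∅), 2↦clo(λx. (x x), ∅), 3↦clo(λx. (x x), ∅), 4↦clo(λx. (x x), ∅)}, K=[fun :: subL(3)]>
step 20: <C=(x x), E={x↦5}, S={0↦clo(λx. (x x), ∅), 1↦clo(λx. (x x), ∅), 2↦clo(λx. (x x), ∅), 3↦clo(λx. (x x), ∅), 4↦clo(λx. (x x), ∅), 5↦clo(λx. (x x), ∅)}, K=[subL(3)]>
→ 20 transitions taken and the configuration is still not final: no result within 20 steps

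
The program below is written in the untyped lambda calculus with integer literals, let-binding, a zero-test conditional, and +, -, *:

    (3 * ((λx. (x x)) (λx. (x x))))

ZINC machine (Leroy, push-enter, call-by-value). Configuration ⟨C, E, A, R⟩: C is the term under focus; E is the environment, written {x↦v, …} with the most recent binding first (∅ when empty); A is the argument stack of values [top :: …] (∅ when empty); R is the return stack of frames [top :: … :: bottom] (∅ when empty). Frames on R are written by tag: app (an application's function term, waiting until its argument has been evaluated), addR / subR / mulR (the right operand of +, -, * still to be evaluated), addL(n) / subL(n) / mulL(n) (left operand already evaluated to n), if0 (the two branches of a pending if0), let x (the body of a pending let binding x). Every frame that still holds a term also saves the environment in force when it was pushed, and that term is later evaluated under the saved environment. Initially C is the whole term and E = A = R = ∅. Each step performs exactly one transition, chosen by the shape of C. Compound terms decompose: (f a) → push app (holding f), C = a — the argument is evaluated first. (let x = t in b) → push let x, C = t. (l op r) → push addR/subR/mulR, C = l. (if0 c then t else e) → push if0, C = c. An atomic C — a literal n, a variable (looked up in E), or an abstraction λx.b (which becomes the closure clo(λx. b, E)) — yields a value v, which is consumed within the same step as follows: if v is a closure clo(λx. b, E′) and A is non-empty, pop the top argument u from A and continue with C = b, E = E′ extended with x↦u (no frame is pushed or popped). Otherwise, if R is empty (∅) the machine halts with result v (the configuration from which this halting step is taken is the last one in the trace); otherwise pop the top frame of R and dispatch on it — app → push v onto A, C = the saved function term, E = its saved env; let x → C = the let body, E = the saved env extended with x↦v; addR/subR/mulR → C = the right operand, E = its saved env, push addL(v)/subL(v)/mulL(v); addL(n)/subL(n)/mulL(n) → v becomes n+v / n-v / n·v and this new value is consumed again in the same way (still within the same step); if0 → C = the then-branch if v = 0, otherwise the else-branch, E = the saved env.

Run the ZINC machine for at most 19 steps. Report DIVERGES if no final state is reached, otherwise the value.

Answer: DIVERGES (no final state within 19 steps)

Machine steps:
step 0: ⟨C=(3 * ((λx. (x x)) (λx. (x x)))); E=∅; A=∅; R=∅⟩
step 1: ⟨C=3; E=∅; A=∅; R=[mulR]⟩
step 2: ⟨C=((λx. (x x)) (λx. (x x))); E=∅; A=∅; R=[mulL(3)]⟩
step 3: ⟨C=(λx. (x x)); E=∅; A=∅; R=[app :: mulL(3)]⟩
step 4: ⟨C=(λx. (x x)); E=∅; A=[clo(λx. (x x), ∅)]; R=[mulL(3)]⟩
step 5: ⟨C=(x x); E={x↦clo(λx. (x x), ∅)}; A=∅; R=[mulL(3)]⟩
step 6: ⟨C=x; E={x↦clo(λx. (x x), ∅)}; A=∅; R=[app :: mulL(3)]⟩
step 7: ⟨C=x; E={x↦clo(λx. (x x), ∅)}; A=[clo(λx. (x x), ∅)]; R=[mulL(3)]⟩
… configuration repeats with period 3 (steps 5–7 recur indefinitely) …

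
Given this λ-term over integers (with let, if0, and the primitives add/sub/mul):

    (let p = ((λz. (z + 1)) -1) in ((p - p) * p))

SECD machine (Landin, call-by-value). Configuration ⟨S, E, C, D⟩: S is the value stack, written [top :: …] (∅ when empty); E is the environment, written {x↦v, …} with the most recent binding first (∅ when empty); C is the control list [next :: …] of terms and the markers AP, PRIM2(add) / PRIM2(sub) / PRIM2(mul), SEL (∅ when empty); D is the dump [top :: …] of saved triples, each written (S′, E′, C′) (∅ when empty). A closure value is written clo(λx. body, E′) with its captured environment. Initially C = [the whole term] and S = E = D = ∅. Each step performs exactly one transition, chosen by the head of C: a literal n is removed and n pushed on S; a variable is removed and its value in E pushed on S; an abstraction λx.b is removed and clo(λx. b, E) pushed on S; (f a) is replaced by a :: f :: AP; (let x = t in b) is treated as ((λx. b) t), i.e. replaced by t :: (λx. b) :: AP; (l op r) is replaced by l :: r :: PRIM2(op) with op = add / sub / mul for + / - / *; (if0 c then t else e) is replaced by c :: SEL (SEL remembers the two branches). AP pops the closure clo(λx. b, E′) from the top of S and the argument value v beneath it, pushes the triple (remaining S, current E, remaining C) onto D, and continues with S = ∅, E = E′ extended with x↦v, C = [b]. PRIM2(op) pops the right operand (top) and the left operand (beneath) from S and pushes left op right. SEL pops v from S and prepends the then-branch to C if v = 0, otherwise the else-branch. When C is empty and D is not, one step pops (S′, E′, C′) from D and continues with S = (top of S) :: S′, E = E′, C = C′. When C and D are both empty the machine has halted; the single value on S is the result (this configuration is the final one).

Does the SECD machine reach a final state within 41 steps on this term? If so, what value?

Answer: 0

Derivation:
0. [S=∅ | E=∅ | C=[(let p = ((λz. (z + 1)) -1) in ((p - p) * p))] | D=∅]
1. [S=∅ | E=∅ | C=[((λz. (z + 1)) -1) :: (λp. ((p - p) * p)) :: AP] | D=∅]
2. [S=∅ | E=∅ | C=[-1 :: (λz. (z + 1)) :: AP :: (λp. ((p - p) * p)) :: AP] | D=∅]
3. [S=[-1] | E=∅ | C=[(λz. (z + 1)) :: AP :: (λp. ((p - p) * p)) :: AP] | D=∅]
4. [S=[clo(λz. (z + 1), ∅) :: -1] | E=∅ | C=[AP :: (λp. ((p - p) * p)) :: AP] | D=∅]
5. [S=∅ | E={z↦-1} | C=[(z + 1)] | D=[(∅, ∅, [(λp. ((p - p) * p)) :: AP])]]
6. [S=∅ | E={z↦-1} | C=[z :: 1 :: PRIM2(add)] | D=[(∅, ∅, [(λp. ((p - p) * p)) :: AP])]]
7. [S=[-1] | E={z↦-1} | C=[1 :: PRIM2(add)] | D=[(∅, ∅, [(λp. ((p - p) * p)) :: AP])]]
8. [S=[1 :: -1] | E={z↦-1} | C=[PRIM2(add)] | D=[(∅, ∅, [(λp. ((p - p) * p)) :: AP])]]
9. [S=[0] | E={z↦-1} | C=∅ | D=[(∅, ∅, [(λp. ((p - p) * p)) :: AP])]]
10. [S=[0] | E=∅ | C=[(λp. ((p - p) * p)) :: AP] | D=∅]
11. [S=[clo(λp. ((p - p) * p), ∅) :: 0] | E=∅ | C=[AP] | D=∅]
12. [S=∅ | E={p↦0} | C=[((p - p) * p)] | D=[(∅, ∅, ∅)]]
13. [S=∅ | E={p↦0} | C=[(p - p) :: p :: PRIM2(mul)] | D=[(∅, ∅, ∅)]]
14. [S=∅ | E={p↦0} | C=[p :: p :: PRIM2(sub) :: p :: PRIM2(mul)] | D=[(∅, ∅, ∅)]]
15. [S=[0] | E={p↦0} | C=[p :: PRIM2(sub) :: p :: PRIM2(mul)] | D=[(∅, ∅, ∅)]]
16. [S=[0 :: 0] | E={p↦0} | C=[PRIM2(sub) :: p :: PRIM2(mul)] | D=[(∅, ∅, ∅)]]
17. [S=[0] | E={p↦0} | C=[p :: PRIM2(mul)] | D=[(∅, ∅, ∅)]]
18. [S=[0 :: 0] | E={p↦0} | C=[PRIM2(mul)] | D=[(∅, ∅, ∅)]]
19. [S=[0] | E={p↦0} | C=∅ | D=[(∅, ∅, ∅)]]
20. [S=[0] | E=∅ | C=∅ | D=∅]
→ final value 0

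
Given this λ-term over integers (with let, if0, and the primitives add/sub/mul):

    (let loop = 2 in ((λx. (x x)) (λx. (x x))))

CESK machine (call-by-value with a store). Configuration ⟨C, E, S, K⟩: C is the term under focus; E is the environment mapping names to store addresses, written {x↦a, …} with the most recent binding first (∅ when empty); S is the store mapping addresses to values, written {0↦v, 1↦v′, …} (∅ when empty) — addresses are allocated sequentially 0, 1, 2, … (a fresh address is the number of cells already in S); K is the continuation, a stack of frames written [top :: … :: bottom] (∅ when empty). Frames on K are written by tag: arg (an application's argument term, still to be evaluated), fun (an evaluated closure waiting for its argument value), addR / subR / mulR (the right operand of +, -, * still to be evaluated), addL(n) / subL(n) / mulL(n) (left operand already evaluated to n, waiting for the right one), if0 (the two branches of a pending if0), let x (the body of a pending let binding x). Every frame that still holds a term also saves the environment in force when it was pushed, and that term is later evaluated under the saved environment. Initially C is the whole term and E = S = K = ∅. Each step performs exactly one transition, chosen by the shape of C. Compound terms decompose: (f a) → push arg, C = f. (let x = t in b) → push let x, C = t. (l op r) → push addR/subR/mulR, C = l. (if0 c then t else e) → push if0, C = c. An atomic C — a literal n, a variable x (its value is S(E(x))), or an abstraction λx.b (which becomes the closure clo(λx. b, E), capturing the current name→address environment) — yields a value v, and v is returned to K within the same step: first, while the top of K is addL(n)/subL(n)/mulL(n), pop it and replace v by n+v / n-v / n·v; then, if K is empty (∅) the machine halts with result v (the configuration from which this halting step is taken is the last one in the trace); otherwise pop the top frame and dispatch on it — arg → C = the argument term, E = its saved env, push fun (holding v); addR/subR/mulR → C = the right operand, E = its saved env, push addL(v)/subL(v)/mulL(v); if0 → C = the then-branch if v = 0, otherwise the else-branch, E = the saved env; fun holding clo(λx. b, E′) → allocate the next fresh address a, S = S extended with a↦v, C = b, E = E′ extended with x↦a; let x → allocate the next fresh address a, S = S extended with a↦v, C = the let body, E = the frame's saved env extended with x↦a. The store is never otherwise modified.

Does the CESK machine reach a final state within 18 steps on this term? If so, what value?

0. <C=(let loop = 2 in ((λx. (x x)) (λx. (x x)))), E=∅, S=∅, K=∅>
1. <C=2, E=∅, S=∅, K=[let loop]>
2. <C=((λx. (x x)) (λx. (x x))), E={loop↦0}, S={0↦2}, K=∅>
3. <C=(λx. (x x)), E={loop↦0}, S={0↦2}, K=[arg]>
4. <C=(λx. (x x)), E={loop↦0}, S={0↦2}, K=[fun]>
5. <C=(x x), E={x↦1, loop↦0}, S={0↦2, 1↦clo(λx. (x x), {loop↦0})}, K=∅>
6. <C=x, E={x↦1, loop↦0}, S={0↦2, 1↦clo(λx. (x x), {loop↦0})}, K=[arg]>
7. <C=x, E={x↦1, loop↦0}, S={0↦2, 1↦clo(λx. (x x), {loop↦0})}, K=[fun]>
8. <C=(x x), E={x↦2, loop↦0}, S={0↦2, 1↦clo(λx. (x x), {loop↦0}), 2↦clo(λx. (x x), {loop↦0})}, K=∅>
9. <C=x, E={x↦2, loop↦0}, S={0↦2, 1↦clo(λx. (x x), {loop↦0}), 2↦clo(λx. (x x), {loop↦0})}, K=[arg]>
10. <C=x, E={x↦2, loop↦0}, S={0↦2, 1↦clo(λx. (x x), {loop↦0}), 2↦clo(λx. (x x), {loop↦0})}, K=[fun]>
11. <C=(x x), E={x↦3, loop↦0}, S={0↦2, 1↦clo(λx. (x x), {loop↦0}), 2↦clo(λx. (x x), {loop↦0}), 3↦clo(λx. (x x), {loop↦0})}, K=∅>
12. <C=x, E={x↦3, loop↦0}, S={0↦2, 1↦clo(λx. (x x), {loop↦0}), 2↦clo(λx. (x x), {loop↦0}), 3↦clo(λx. (x x), {loop↦0})}, K=[arg]>
13. <C=x, E={x↦3, loop↦0}, S={0↦2, 1↦clo(λx. (x x), {loop↦0}), 2↦clo(λx. (x x), {loop↦0}), 3↦clo(λx. (x x), {loop↦0})}, K=[fun]>
14. <C=(x x), E={x↦4, loop↦0}, S={0↦2, 1↦clo(λx. (x x), {loop↦0}), 2↦clo(λx. (x x), {loop↦0}), 3↦clo(λx. (x x), {loop↦0}), 4↦clo(λx. (x x), {loop↦0})}, K=∅>
15. <C=x, E={x↦4, loop↦0}, S={0↦2, 1↦clo(λx. (x x), {loop↦0}), 2↦clo(λx. (x x), {loop↦0}), 3↦clo(λx. (x x), {loop↦0}), 4↦clo(λx. (x x), {loop↦0})}, K=[arg]>
16. <C=x, E={x↦4, loop↦0}, S={0↦2, 1↦clo(λx. (x x), {loop↦0}), 2↦clo(λx. (x x), {loop↦0}), 3↦clo(λx. (x x), {loop↦0}), 4↦clo(λx. (x x), {loop↦0})}, K=[fun]>
17. <C=(x x), E={x↦5, loop↦0}, S={0↦2, 1↦clo(λx. (x x), {loop↦0}), 2↦clo(λx. (x x), {loop↦0}), 3↦clo(λx. (x x), {loop↦0}), 4↦clo(λx. (x x), {loop↦0}), 5↦clo(λx. (x x), {loop↦0})}, K=∅>
18. <C=x, E={x↦5, loop↦0}, S={0↦2, 1↦clo(λx. (x x), {loop↦0}), 2↦clo(λx. (x x), {loop↦0}), 3↦clo(λx. (x x), {loop↦0}), 4↦clo(λx. (x x), {loop↦0}), 5↦clo(λx. (x x), {loop↦0})}, K=[arg]>
→ 18 transitions taken and the configuration is still not final: no result within 18 steps

Answer: DIVERGES (no final state within 18 steps)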